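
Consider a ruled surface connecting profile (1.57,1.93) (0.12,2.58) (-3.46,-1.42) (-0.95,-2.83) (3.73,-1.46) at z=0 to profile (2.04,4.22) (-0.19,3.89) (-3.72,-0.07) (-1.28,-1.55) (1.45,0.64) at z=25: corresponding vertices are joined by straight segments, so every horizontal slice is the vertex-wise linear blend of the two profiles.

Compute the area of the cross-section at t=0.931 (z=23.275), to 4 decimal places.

Cross-section at t=0.931: each vertex is (1-t)·p0[i] + t·p1[i].
  v1: (1-0.931)·(1.57,1.93) + 0.931·(2.04,4.22) = (2.0076,4.0620)
  v2: (1-0.931)·(0.12,2.58) + 0.931·(-0.19,3.89) = (-0.1686,3.7996)
  v3: (1-0.931)·(-3.46,-1.42) + 0.931·(-3.72,-0.07) = (-3.7021,-0.1631)
  v4: (1-0.931)·(-0.95,-2.83) + 0.931·(-1.28,-1.55) = (-1.2572,-1.6383)
  v5: (1-0.931)·(3.73,-1.46) + 0.931·(1.45,0.64) = (1.6073,0.4951)
Shoelace sum Σ(x_i·y_{i+1} − x_{i+1}·y_i):
  i=1: 2.0076·3.7996 − -0.1686·4.0620 = +8.3129 (running +8.3129)
  i=2: -0.1686·-0.1631 − -3.7021·3.7996 = +14.0939 (running +22.4068)
  i=3: -3.7021·-1.6383 − -1.2572·-0.1631 = +5.8600 (running +28.2668)
  i=4: -1.2572·0.4951 − 1.6073·-1.6383 = +2.0108 (running +30.2777)
  i=5: 1.6073·4.0620 − 2.0076·0.4951 = +5.5350 (running +35.8126)
Area = |Σ|/2 = |35.8126|/2 = 17.9063

Area at t=0.931: 17.9063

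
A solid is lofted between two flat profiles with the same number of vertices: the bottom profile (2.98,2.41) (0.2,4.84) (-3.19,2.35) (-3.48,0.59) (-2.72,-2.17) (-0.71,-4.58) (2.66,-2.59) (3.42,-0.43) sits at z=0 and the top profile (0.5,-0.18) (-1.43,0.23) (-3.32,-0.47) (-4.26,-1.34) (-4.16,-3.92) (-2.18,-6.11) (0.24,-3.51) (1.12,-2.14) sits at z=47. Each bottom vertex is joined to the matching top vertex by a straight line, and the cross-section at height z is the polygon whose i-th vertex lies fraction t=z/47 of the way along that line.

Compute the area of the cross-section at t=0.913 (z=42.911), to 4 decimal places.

Area at t=0.913: 24.0601

Cross-section at t=0.913: each vertex is (1-t)·p0[i] + t·p1[i].
  v1: (1-0.913)·(2.98,2.41) + 0.913·(0.5,-0.18) = (0.7158,0.0453)
  v2: (1-0.913)·(0.2,4.84) + 0.913·(-1.43,0.23) = (-1.2882,0.6311)
  v3: (1-0.913)·(-3.19,2.35) + 0.913·(-3.32,-0.47) = (-3.3087,-0.2247)
  v4: (1-0.913)·(-3.48,0.59) + 0.913·(-4.26,-1.34) = (-4.1921,-1.1721)
  v5: (1-0.913)·(-2.72,-2.17) + 0.913·(-4.16,-3.92) = (-4.0347,-3.7677)
  v6: (1-0.913)·(-0.71,-4.58) + 0.913·(-2.18,-6.11) = (-2.0521,-5.9769)
  v7: (1-0.913)·(2.66,-2.59) + 0.913·(0.24,-3.51) = (0.4505,-3.4300)
  v8: (1-0.913)·(3.42,-0.43) + 0.913·(1.12,-2.14) = (1.3201,-1.9912)
Shoelace sum Σ(x_i·y_{i+1} − x_{i+1}·y_i):
  i=1: 0.7158·0.6311 − -1.2882·0.0453 = +0.5101 (running +0.5101)
  i=2: -1.2882·-0.2247 − -3.3087·0.6311 = +2.3774 (running +2.8875)
  i=3: -3.3087·-1.1721 − -4.1921·-0.2247 = +2.9363 (running +5.8238)
  i=4: -4.1921·-3.7677 − -4.0347·-1.1721 = +11.0659 (running +16.8897)
  i=5: -4.0347·-5.9769 − -2.0521·-3.7677 = +16.3832 (running +33.2729)
  i=6: -2.0521·-3.4300 − 0.4505·-5.9769 = +9.7315 (running +43.0044)
  i=7: 0.4505·-1.9912 − 1.3201·-3.4300 = +3.6308 (running +46.6351)
  i=8: 1.3201·0.0453 − 0.7158·-1.9912 = +1.4851 (running +48.1202)
Area = |Σ|/2 = |48.1202|/2 = 24.0601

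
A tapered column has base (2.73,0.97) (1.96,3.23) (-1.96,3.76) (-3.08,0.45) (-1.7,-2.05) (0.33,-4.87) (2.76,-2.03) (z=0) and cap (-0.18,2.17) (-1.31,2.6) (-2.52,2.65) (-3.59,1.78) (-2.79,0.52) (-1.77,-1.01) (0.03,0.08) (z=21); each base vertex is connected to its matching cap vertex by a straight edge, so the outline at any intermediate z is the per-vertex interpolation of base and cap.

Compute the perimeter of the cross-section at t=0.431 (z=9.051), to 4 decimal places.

Cross-section at t=0.431: each vertex is (1-t)·p0[i] + t·p1[i].
  v1: (1-0.431)·(2.73,0.97) + 0.431·(-0.18,2.17) = (1.4758,1.4872)
  v2: (1-0.431)·(1.96,3.23) + 0.431·(-1.31,2.6) = (0.5506,2.9585)
  v3: (1-0.431)·(-1.96,3.76) + 0.431·(-2.52,2.65) = (-2.2014,3.2816)
  v4: (1-0.431)·(-3.08,0.45) + 0.431·(-3.59,1.78) = (-3.2998,1.0232)
  v5: (1-0.431)·(-1.7,-2.05) + 0.431·(-2.79,0.52) = (-2.1698,-0.9423)
  v6: (1-0.431)·(0.33,-4.87) + 0.431·(-1.77,-1.01) = (-0.5751,-3.2063)
  v7: (1-0.431)·(2.76,-2.03) + 0.431·(0.03,0.08) = (1.5834,-1.1206)
Perimeter = Σ |v_{i+1} − v_i|:
  edge 1→2: √(-0.9252² + 1.4713²) = 1.7380 (running 1.7380)
  edge 2→3: √(-2.7520² + 0.3231²) = 2.7709 (running 4.5089)
  edge 3→4: √(-1.0985² + -2.2584²) = 2.5113 (running 7.0202)
  edge 4→5: √(1.1300² + -1.9656²) = 2.2672 (running 9.2874)
  edge 5→6: √(1.5947² + -2.2640²) = 2.7693 (running 12.0567)
  edge 6→7: √(2.1585² + 2.0857²) = 3.0016 (running 15.0583)
  edge 7→1: √(-0.1076² + 2.6078²) = 2.6100 (running 17.6683)
Perimeter = 17.6683

Perimeter at t=0.431: 17.6683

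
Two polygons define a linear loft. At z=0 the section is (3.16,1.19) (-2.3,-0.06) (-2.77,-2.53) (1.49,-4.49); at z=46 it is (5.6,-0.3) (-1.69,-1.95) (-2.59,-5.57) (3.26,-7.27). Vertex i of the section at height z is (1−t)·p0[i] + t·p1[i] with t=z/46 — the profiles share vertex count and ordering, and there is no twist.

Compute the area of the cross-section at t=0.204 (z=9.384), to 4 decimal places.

Area at t=0.204: 22.8625

Cross-section at t=0.204: each vertex is (1-t)·p0[i] + t·p1[i].
  v1: (1-0.204)·(3.16,1.19) + 0.204·(5.6,-0.3) = (3.6578,0.8860)
  v2: (1-0.204)·(-2.3,-0.06) + 0.204·(-1.69,-1.95) = (-2.1756,-0.4456)
  v3: (1-0.204)·(-2.77,-2.53) + 0.204·(-2.59,-5.57) = (-2.7333,-3.1502)
  v4: (1-0.204)·(1.49,-4.49) + 0.204·(3.26,-7.27) = (1.8511,-5.0571)
Shoelace sum Σ(x_i·y_{i+1} − x_{i+1}·y_i):
  i=1: 3.6578·-0.4456 − -2.1756·0.8860 = +0.2979 (running +0.2979)
  i=2: -2.1756·-3.1502 − -2.7333·-0.4456 = +5.6355 (running +5.9334)
  i=3: -2.7333·-5.0571 − 1.8511·-3.1502 = +19.6537 (running +25.5871)
  i=4: 1.8511·0.8860 − 3.6578·-5.0571 = +20.1379 (running +45.7250)
Area = |Σ|/2 = |45.7250|/2 = 22.8625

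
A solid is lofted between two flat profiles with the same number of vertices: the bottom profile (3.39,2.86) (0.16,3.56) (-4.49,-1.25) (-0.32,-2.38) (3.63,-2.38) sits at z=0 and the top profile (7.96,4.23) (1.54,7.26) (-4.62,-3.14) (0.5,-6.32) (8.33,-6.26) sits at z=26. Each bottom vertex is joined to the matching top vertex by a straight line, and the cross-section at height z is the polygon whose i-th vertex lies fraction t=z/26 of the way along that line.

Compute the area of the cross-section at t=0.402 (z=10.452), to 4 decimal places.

Cross-section at t=0.402: each vertex is (1-t)·p0[i] + t·p1[i].
  v1: (1-0.402)·(3.39,2.86) + 0.402·(7.96,4.23) = (5.2271,3.4107)
  v2: (1-0.402)·(0.16,3.56) + 0.402·(1.54,7.26) = (0.7148,5.0474)
  v3: (1-0.402)·(-4.49,-1.25) + 0.402·(-4.62,-3.14) = (-4.5423,-2.0098)
  v4: (1-0.402)·(-0.32,-2.38) + 0.402·(0.5,-6.32) = (0.0096,-3.9639)
  v5: (1-0.402)·(3.63,-2.38) + 0.402·(8.33,-6.26) = (5.5194,-3.9398)
Shoelace sum Σ(x_i·y_{i+1} − x_{i+1}·y_i):
  i=1: 5.2271·5.0474 − 0.7148·3.4107 = +23.9456 (running +23.9456)
  i=2: 0.7148·-2.0098 − -4.5423·5.0474 = +21.4901 (running +45.4357)
  i=3: -4.5423·-3.9639 − 0.0096·-2.0098 = +18.0243 (running +63.4600)
  i=4: 0.0096·-3.9398 − 5.5194·-3.9639 = +21.8403 (running +85.3003)
  i=5: 5.5194·3.4107 − 5.2271·-3.9398 = +39.4189 (running +124.7192)
Area = |Σ|/2 = |124.7192|/2 = 62.3596

Area at t=0.402: 62.3596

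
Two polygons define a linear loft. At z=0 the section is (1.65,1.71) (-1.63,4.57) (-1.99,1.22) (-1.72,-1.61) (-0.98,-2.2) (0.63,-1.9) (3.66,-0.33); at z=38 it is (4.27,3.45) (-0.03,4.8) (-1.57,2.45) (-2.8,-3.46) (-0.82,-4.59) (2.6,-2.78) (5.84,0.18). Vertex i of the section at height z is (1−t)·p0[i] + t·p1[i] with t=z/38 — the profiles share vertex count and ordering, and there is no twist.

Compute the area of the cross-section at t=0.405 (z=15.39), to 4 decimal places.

Area at t=0.405: 31.2278

Cross-section at t=0.405: each vertex is (1-t)·p0[i] + t·p1[i].
  v1: (1-0.405)·(1.65,1.71) + 0.405·(4.27,3.45) = (2.7111,2.4147)
  v2: (1-0.405)·(-1.63,4.57) + 0.405·(-0.03,4.8) = (-0.9820,4.6631)
  v3: (1-0.405)·(-1.99,1.22) + 0.405·(-1.57,2.45) = (-1.8199,1.7182)
  v4: (1-0.405)·(-1.72,-1.61) + 0.405·(-2.8,-3.46) = (-2.1574,-2.3592)
  v5: (1-0.405)·(-0.98,-2.2) + 0.405·(-0.82,-4.59) = (-0.9152,-3.1680)
  v6: (1-0.405)·(0.63,-1.9) + 0.405·(2.6,-2.78) = (1.4279,-2.2564)
  v7: (1-0.405)·(3.66,-0.33) + 0.405·(5.84,0.18) = (4.5429,-0.1234)
Shoelace sum Σ(x_i·y_{i+1} − x_{i+1}·y_i):
  i=1: 2.7111·4.6631 − -0.9820·2.4147 = +15.0135 (running +15.0135)
  i=2: -0.9820·1.7182 − -1.8199·4.6631 = +6.7992 (running +21.8127)
  i=3: -1.8199·-2.3592 − -2.1574·1.7182 = +8.0003 (running +29.8131)
  i=4: -2.1574·-3.1680 − -0.9152·-2.3592 = +4.6753 (running +34.4884)
  i=5: -0.9152·-2.2564 − 1.4279·-3.1680 = +6.5884 (running +41.0768)
  i=6: 1.4279·-0.1234 − 4.5429·-2.2564 = +10.0743 (running +51.1512)
  i=7: 4.5429·2.4147 − 2.7111·-0.1234 = +11.3044 (running +62.4556)
Area = |Σ|/2 = |62.4556|/2 = 31.2278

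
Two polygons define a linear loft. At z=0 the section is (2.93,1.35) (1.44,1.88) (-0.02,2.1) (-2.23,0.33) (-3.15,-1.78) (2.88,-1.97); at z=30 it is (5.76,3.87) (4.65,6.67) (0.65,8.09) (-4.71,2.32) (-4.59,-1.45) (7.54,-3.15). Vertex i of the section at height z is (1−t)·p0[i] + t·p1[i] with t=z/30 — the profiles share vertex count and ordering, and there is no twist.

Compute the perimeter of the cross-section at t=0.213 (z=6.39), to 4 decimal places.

Perimeter at t=0.213: 21.7179

Cross-section at t=0.213: each vertex is (1-t)·p0[i] + t·p1[i].
  v1: (1-0.213)·(2.93,1.35) + 0.213·(5.76,3.87) = (3.5328,1.8868)
  v2: (1-0.213)·(1.44,1.88) + 0.213·(4.65,6.67) = (2.1237,2.9003)
  v3: (1-0.213)·(-0.02,2.1) + 0.213·(0.65,8.09) = (0.1227,3.3759)
  v4: (1-0.213)·(-2.23,0.33) + 0.213·(-4.71,2.32) = (-2.7582,0.7539)
  v5: (1-0.213)·(-3.15,-1.78) + 0.213·(-4.59,-1.45) = (-3.4567,-1.7097)
  v6: (1-0.213)·(2.88,-1.97) + 0.213·(7.54,-3.15) = (3.8726,-2.2213)
Perimeter = Σ |v_{i+1} − v_i|:
  edge 1→2: √(-1.4091² + 1.0135²) = 1.7357 (running 1.7357)
  edge 2→3: √(-2.0010² + 0.4756²) = 2.0568 (running 3.7925)
  edge 3→4: √(-2.8809² + -2.6220²) = 3.8955 (running 7.6879)
  edge 4→5: √(-0.6985² + -2.4636²) = 2.5607 (running 10.2486)
  edge 5→6: √(7.3293² + -0.5116²) = 7.3471 (running 17.5958)
  edge 6→1: √(-0.3398² + 4.1081²) = 4.1221 (running 21.7179)
Perimeter = 21.7179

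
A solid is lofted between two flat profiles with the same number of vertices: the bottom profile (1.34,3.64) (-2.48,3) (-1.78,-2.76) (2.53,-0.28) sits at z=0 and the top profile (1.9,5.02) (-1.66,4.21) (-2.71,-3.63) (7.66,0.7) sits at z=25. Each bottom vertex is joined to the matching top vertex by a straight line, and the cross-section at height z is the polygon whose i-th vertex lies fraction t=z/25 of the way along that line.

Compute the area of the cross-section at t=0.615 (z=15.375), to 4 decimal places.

Area at t=0.615: 36.7194

Cross-section at t=0.615: each vertex is (1-t)·p0[i] + t·p1[i].
  v1: (1-0.615)·(1.34,3.64) + 0.615·(1.9,5.02) = (1.6844,4.4887)
  v2: (1-0.615)·(-2.48,3) + 0.615·(-1.66,4.21) = (-1.9757,3.7442)
  v3: (1-0.615)·(-1.78,-2.76) + 0.615·(-2.71,-3.63) = (-2.3519,-3.2950)
  v4: (1-0.615)·(2.53,-0.28) + 0.615·(7.66,0.7) = (5.6849,0.3227)
Shoelace sum Σ(x_i·y_{i+1} − x_{i+1}·y_i):
  i=1: 1.6844·3.7442 − -1.9757·4.4887 = +15.1750 (running +15.1750)
  i=2: -1.9757·-3.2950 − -2.3519·3.7442 = +15.3161 (running +30.4911)
  i=3: -2.3519·0.3227 − 5.6849·-3.2950 = +17.9732 (running +48.4643)
  i=4: 5.6849·4.4887 − 1.6844·0.3227 = +24.9745 (running +73.4388)
Area = |Σ|/2 = |73.4388|/2 = 36.7194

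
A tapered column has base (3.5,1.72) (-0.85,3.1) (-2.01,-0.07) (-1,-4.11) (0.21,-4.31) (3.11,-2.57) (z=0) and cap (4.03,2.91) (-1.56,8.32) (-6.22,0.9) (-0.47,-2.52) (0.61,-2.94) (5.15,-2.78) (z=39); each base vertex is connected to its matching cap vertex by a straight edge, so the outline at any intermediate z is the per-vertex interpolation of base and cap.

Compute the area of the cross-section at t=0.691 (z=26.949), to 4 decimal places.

Area at t=0.691: 58.0923

Cross-section at t=0.691: each vertex is (1-t)·p0[i] + t·p1[i].
  v1: (1-0.691)·(3.5,1.72) + 0.691·(4.03,2.91) = (3.8662,2.5423)
  v2: (1-0.691)·(-0.85,3.1) + 0.691·(-1.56,8.32) = (-1.3406,6.7070)
  v3: (1-0.691)·(-2.01,-0.07) + 0.691·(-6.22,0.9) = (-4.9191,0.6003)
  v4: (1-0.691)·(-1,-4.11) + 0.691·(-0.47,-2.52) = (-0.6338,-3.0113)
  v5: (1-0.691)·(0.21,-4.31) + 0.691·(0.61,-2.94) = (0.4864,-3.3633)
  v6: (1-0.691)·(3.11,-2.57) + 0.691·(5.15,-2.78) = (4.5196,-2.7151)
Shoelace sum Σ(x_i·y_{i+1} − x_{i+1}·y_i):
  i=1: 3.8662·6.7070 − -1.3406·2.5423 = +29.3391 (running +29.3391)
  i=2: -1.3406·0.6003 − -4.9191·6.7070 = +32.1878 (running +61.5269)
  i=3: -4.9191·-3.0113 − -0.6338·0.6003 = +15.1934 (running +76.7203)
  i=4: -0.6338·-3.3633 − 0.4864·-3.0113 = +3.5963 (running +80.3166)
  i=5: 0.4864·-2.7151 − 4.5196·-3.3633 = +13.8804 (running +94.1970)
  i=6: 4.5196·2.5423 − 3.8662·-2.7151 = +21.9875 (running +116.1845)
Area = |Σ|/2 = |116.1845|/2 = 58.0923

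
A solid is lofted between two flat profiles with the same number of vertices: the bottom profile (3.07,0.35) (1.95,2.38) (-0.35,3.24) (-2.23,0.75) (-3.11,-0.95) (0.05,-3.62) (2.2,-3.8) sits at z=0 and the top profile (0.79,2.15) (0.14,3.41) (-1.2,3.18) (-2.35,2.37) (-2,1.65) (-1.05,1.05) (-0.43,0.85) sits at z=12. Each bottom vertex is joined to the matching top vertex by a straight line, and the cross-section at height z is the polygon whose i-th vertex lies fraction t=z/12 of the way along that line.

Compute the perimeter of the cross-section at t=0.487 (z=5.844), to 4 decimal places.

Cross-section at t=0.487: each vertex is (1-t)·p0[i] + t·p1[i].
  v1: (1-0.487)·(3.07,0.35) + 0.487·(0.79,2.15) = (1.9596,1.2266)
  v2: (1-0.487)·(1.95,2.38) + 0.487·(0.14,3.41) = (1.0685,2.8816)
  v3: (1-0.487)·(-0.35,3.24) + 0.487·(-1.2,3.18) = (-0.7639,3.2108)
  v4: (1-0.487)·(-2.23,0.75) + 0.487·(-2.35,2.37) = (-2.2884,1.5389)
  v5: (1-0.487)·(-3.11,-0.95) + 0.487·(-2,1.65) = (-2.5694,0.3162)
  v6: (1-0.487)·(0.05,-3.62) + 0.487·(-1.05,1.05) = (-0.4857,-1.3457)
  v7: (1-0.487)·(2.2,-3.8) + 0.487·(-0.43,0.85) = (0.9192,-1.5354)
Perimeter = Σ |v_{i+1} − v_i|:
  edge 1→2: √(-0.8911² + 1.6550²) = 1.8797 (running 1.8797)
  edge 2→3: √(-1.8325² + 0.3292²) = 1.8618 (running 3.7415)
  edge 3→4: √(-1.5245² + -1.6718²) = 2.2625 (running 6.0040)
  edge 4→5: √(-0.2810² + -1.2227²) = 1.2546 (running 7.2586)
  edge 5→6: √(2.0837² + -1.6619²) = 2.6653 (running 9.9239)
  edge 6→7: √(1.4049² + -0.1897²) = 1.4176 (running 11.3416)
  edge 7→1: √(1.0404² + 2.7620²) = 2.9515 (running 14.2931)
Perimeter = 14.2931

Perimeter at t=0.487: 14.2931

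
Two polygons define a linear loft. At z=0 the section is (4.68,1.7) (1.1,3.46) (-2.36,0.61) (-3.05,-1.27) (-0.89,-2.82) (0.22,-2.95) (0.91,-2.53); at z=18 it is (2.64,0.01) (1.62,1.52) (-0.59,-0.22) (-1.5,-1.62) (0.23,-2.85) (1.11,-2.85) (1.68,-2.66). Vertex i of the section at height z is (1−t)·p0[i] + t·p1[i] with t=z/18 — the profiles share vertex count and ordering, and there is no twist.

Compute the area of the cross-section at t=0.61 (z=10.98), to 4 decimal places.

Cross-section at t=0.61: each vertex is (1-t)·p0[i] + t·p1[i].
  v1: (1-0.61)·(4.68,1.7) + 0.61·(2.64,0.01) = (3.4356,0.6691)
  v2: (1-0.61)·(1.1,3.46) + 0.61·(1.62,1.52) = (1.4172,2.2766)
  v3: (1-0.61)·(-2.36,0.61) + 0.61·(-0.59,-0.22) = (-1.2803,0.1037)
  v4: (1-0.61)·(-3.05,-1.27) + 0.61·(-1.5,-1.62) = (-2.1045,-1.4835)
  v5: (1-0.61)·(-0.89,-2.82) + 0.61·(0.23,-2.85) = (-0.2068,-2.8383)
  v6: (1-0.61)·(0.22,-2.95) + 0.61·(1.11,-2.85) = (0.7629,-2.8890)
  v7: (1-0.61)·(0.91,-2.53) + 0.61·(1.68,-2.66) = (1.3797,-2.6093)
Shoelace sum Σ(x_i·y_{i+1} − x_{i+1}·y_i):
  i=1: 3.4356·2.2766 − 1.4172·0.6691 = +6.8732 (running +6.8732)
  i=2: 1.4172·0.1037 − -1.2803·2.2766 = +3.0617 (running +9.9349)
  i=3: -1.2803·-1.4835 − -2.1045·0.1037 = +2.1176 (running +12.0525)
  i=4: -2.1045·-2.8383 − -0.2068·-1.4835 = +5.6664 (running +17.7189)
  i=5: -0.2068·-2.8890 − 0.7629·-2.8383 = +2.7628 (running +20.4817)
  i=6: 0.7629·-2.6093 − 1.3797·-2.8890 = +1.9953 (running +22.4770)
  i=7: 1.3797·0.6691 − 3.4356·-2.6093 = +9.8877 (running +32.3647)
Area = |Σ|/2 = |32.3647|/2 = 16.1823

Area at t=0.61: 16.1823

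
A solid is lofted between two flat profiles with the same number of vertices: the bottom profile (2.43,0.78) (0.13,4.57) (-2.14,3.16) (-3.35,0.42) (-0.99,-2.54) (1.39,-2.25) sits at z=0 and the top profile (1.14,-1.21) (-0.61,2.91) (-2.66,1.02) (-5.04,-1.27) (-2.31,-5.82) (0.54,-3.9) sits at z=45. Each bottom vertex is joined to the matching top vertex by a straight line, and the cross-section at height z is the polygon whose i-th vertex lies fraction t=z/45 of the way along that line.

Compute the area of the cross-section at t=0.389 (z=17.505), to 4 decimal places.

Area at t=0.389: 27.5915

Cross-section at t=0.389: each vertex is (1-t)·p0[i] + t·p1[i].
  v1: (1-0.389)·(2.43,0.78) + 0.389·(1.14,-1.21) = (1.9282,0.0059)
  v2: (1-0.389)·(0.13,4.57) + 0.389·(-0.61,2.91) = (-0.1579,3.9243)
  v3: (1-0.389)·(-2.14,3.16) + 0.389·(-2.66,1.02) = (-2.3423,2.3275)
  v4: (1-0.389)·(-3.35,0.42) + 0.389·(-5.04,-1.27) = (-4.0074,-0.2374)
  v5: (1-0.389)·(-0.99,-2.54) + 0.389·(-2.31,-5.82) = (-1.5035,-3.8159)
  v6: (1-0.389)·(1.39,-2.25) + 0.389·(0.54,-3.9) = (1.0593,-2.8918)
Shoelace sum Σ(x_i·y_{i+1} − x_{i+1}·y_i):
  i=1: 1.9282·3.9243 − -0.1579·0.0059 = +7.5676 (running +7.5676)
  i=2: -0.1579·2.3275 − -2.3423·3.9243 = +8.8243 (running +16.3919)
  i=3: -2.3423·-0.2374 − -4.0074·2.3275 = +9.8835 (running +26.2754)
  i=4: -4.0074·-3.8159 − -1.5035·-0.2374 = +14.9350 (running +41.2104)
  i=5: -1.5035·-2.8918 − 1.0593·-3.8159 = +8.3902 (running +49.6007)
  i=6: 1.0593·0.0059 − 1.9282·-2.8918 = +5.5823 (running +55.1830)
Area = |Σ|/2 = |55.1830|/2 = 27.5915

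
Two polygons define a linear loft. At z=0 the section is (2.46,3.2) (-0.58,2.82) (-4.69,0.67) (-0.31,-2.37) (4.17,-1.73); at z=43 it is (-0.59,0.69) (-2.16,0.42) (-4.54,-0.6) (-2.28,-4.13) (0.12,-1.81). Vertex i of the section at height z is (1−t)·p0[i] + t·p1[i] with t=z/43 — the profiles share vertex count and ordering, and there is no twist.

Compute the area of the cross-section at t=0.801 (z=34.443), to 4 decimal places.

Cross-section at t=0.801: each vertex is (1-t)·p0[i] + t·p1[i].
  v1: (1-0.801)·(2.46,3.2) + 0.801·(-0.59,0.69) = (0.0169,1.1895)
  v2: (1-0.801)·(-0.58,2.82) + 0.801·(-2.16,0.42) = (-1.8456,0.8976)
  v3: (1-0.801)·(-4.69,0.67) + 0.801·(-4.54,-0.6) = (-4.5698,-0.3473)
  v4: (1-0.801)·(-0.31,-2.37) + 0.801·(-2.28,-4.13) = (-1.8880,-3.7798)
  v5: (1-0.801)·(4.17,-1.73) + 0.801·(0.12,-1.81) = (0.9259,-1.7941)
Shoelace sum Σ(x_i·y_{i+1} − x_{i+1}·y_i):
  i=1: 0.0169·0.8976 − -1.8456·1.1895 = +2.2105 (running +2.2105)
  i=2: -1.8456·-0.3473 − -4.5698·0.8976 = +4.7428 (running +6.9533)
  i=3: -4.5698·-3.7798 − -1.8880·-0.3473 = +16.6173 (running +23.5706)
  i=4: -1.8880·-1.7941 − 0.9259·-3.7798 = +6.8870 (running +30.4577)
  i=5: 0.9259·1.1895 − 0.0169·-1.7941 = +1.1318 (running +31.5895)
Area = |Σ|/2 = |31.5895|/2 = 15.7947

Area at t=0.801: 15.7947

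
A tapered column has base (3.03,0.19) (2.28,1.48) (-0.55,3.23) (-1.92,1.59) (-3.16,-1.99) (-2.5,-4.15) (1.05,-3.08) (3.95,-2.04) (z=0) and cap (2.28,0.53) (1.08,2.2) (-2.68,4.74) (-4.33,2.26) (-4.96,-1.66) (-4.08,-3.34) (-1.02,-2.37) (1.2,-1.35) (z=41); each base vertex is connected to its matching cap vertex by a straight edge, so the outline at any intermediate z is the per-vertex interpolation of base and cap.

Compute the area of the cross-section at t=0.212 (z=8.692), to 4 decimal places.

Cross-section at t=0.212: each vertex is (1-t)·p0[i] + t·p1[i].
  v1: (1-0.212)·(3.03,0.19) + 0.212·(2.28,0.53) = (2.8710,0.2621)
  v2: (1-0.212)·(2.28,1.48) + 0.212·(1.08,2.2) = (2.0256,1.6326)
  v3: (1-0.212)·(-0.55,3.23) + 0.212·(-2.68,4.74) = (-1.0016,3.5501)
  v4: (1-0.212)·(-1.92,1.59) + 0.212·(-4.33,2.26) = (-2.4309,1.7320)
  v5: (1-0.212)·(-3.16,-1.99) + 0.212·(-4.96,-1.66) = (-3.5416,-1.9200)
  v6: (1-0.212)·(-2.5,-4.15) + 0.212·(-4.08,-3.34) = (-2.8350,-3.9783)
  v7: (1-0.212)·(1.05,-3.08) + 0.212·(-1.02,-2.37) = (0.6112,-2.9295)
  v8: (1-0.212)·(3.95,-2.04) + 0.212·(1.2,-1.35) = (3.3670,-1.8937)
Shoelace sum Σ(x_i·y_{i+1} − x_{i+1}·y_i):
  i=1: 2.8710·1.6326 − 2.0256·0.2621 = +4.1564 (running +4.1564)
  i=2: 2.0256·3.5501 − -1.0016·1.6326 = +8.8263 (running +12.9828)
  i=3: -1.0016·1.7320 − -2.4309·3.5501 = +6.8953 (running +19.8781)
  i=4: -2.4309·-1.9200 − -3.5416·1.7320 = +10.8017 (running +30.6797)
  i=5: -3.5416·-3.9783 − -2.8350·-1.9200 = +8.6462 (running +39.3260)
  i=6: -2.8350·-2.9295 − 0.6112·-3.9783 = +10.7363 (running +50.0623)
  i=7: 0.6112·-1.8937 − 3.3670·-2.9295 = +8.7062 (running +58.7685)
  i=8: 3.3670·0.2621 − 2.8710·-1.8937 = +6.3193 (running +65.0878)
Area = |Σ|/2 = |65.0878|/2 = 32.5439

Area at t=0.212: 32.5439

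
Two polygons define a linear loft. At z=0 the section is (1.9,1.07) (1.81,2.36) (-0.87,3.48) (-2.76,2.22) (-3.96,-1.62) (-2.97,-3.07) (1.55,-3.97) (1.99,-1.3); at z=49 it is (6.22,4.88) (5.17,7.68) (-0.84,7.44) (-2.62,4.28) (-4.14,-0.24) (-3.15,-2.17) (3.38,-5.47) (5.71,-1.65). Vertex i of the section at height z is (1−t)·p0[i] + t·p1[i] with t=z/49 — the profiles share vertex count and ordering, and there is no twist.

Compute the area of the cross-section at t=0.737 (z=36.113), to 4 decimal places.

Area at t=0.737: 77.6316

Cross-section at t=0.737: each vertex is (1-t)·p0[i] + t·p1[i].
  v1: (1-0.737)·(1.9,1.07) + 0.737·(6.22,4.88) = (5.0838,3.8780)
  v2: (1-0.737)·(1.81,2.36) + 0.737·(5.17,7.68) = (4.2863,6.2808)
  v3: (1-0.737)·(-0.87,3.48) + 0.737·(-0.84,7.44) = (-0.8479,6.3985)
  v4: (1-0.737)·(-2.76,2.22) + 0.737·(-2.62,4.28) = (-2.6568,3.7382)
  v5: (1-0.737)·(-3.96,-1.62) + 0.737·(-4.14,-0.24) = (-4.0927,-0.6029)
  v6: (1-0.737)·(-2.97,-3.07) + 0.737·(-3.15,-2.17) = (-3.1027,-2.4067)
  v7: (1-0.737)·(1.55,-3.97) + 0.737·(3.38,-5.47) = (2.8987,-5.0755)
  v8: (1-0.737)·(1.99,-1.3) + 0.737·(5.71,-1.65) = (4.7316,-1.5579)
Shoelace sum Σ(x_i·y_{i+1} − x_{i+1}·y_i):
  i=1: 5.0838·6.2808 − 4.2863·3.8780 = +15.3086 (running +15.3086)
  i=2: 4.2863·6.3985 − -0.8479·6.2808 = +32.7516 (running +48.0601)
  i=3: -0.8479·3.7382 − -2.6568·6.3985 = +13.8301 (running +61.8902)
  i=4: -2.6568·-0.6029 − -4.0927·3.7382 = +16.9012 (running +78.7914)
  i=5: -4.0927·-2.4067 − -3.1027·-0.6029 = +7.9791 (running +86.7705)
  i=6: -3.1027·-5.0755 − 2.8987·-2.4067 = +22.7239 (running +109.4944)
  i=7: 2.8987·-1.5579 − 4.7316·-5.0755 = +19.4994 (running +128.9938)
  i=8: 4.7316·3.8780 − 5.0838·-1.5579 = +26.2695 (running +155.2633)
Area = |Σ|/2 = |155.2633|/2 = 77.6316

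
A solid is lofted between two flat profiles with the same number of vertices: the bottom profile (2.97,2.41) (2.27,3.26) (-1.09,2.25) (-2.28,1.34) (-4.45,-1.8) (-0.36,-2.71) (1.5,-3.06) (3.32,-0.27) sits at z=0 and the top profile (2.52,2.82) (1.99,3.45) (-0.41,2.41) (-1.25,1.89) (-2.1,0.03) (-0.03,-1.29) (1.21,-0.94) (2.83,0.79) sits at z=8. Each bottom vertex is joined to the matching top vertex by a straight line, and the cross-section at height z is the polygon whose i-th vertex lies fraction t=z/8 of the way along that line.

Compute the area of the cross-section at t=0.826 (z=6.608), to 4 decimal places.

Cross-section at t=0.826: each vertex is (1-t)·p0[i] + t·p1[i].
  v1: (1-0.826)·(2.97,2.41) + 0.826·(2.52,2.82) = (2.5983,2.7487)
  v2: (1-0.826)·(2.27,3.26) + 0.826·(1.99,3.45) = (2.0387,3.4169)
  v3: (1-0.826)·(-1.09,2.25) + 0.826·(-0.41,2.41) = (-0.5283,2.3822)
  v4: (1-0.826)·(-2.28,1.34) + 0.826·(-1.25,1.89) = (-1.4292,1.7943)
  v5: (1-0.826)·(-4.45,-1.8) + 0.826·(-2.1,0.03) = (-2.5089,-0.2884)
  v6: (1-0.826)·(-0.36,-2.71) + 0.826·(-0.03,-1.29) = (-0.0874,-1.5371)
  v7: (1-0.826)·(1.5,-3.06) + 0.826·(1.21,-0.94) = (1.2605,-1.3089)
  v8: (1-0.826)·(3.32,-0.27) + 0.826·(2.83,0.79) = (2.9153,0.6056)
Shoelace sum Σ(x_i·y_{i+1} − x_{i+1}·y_i):
  i=1: 2.5983·3.4169 − 2.0387·2.7487 = +3.2745 (running +3.2745)
  i=2: 2.0387·2.3822 − -0.5283·3.4169 = +6.6618 (running +9.9363)
  i=3: -0.5283·1.7943 − -1.4292·2.3822 = +2.4567 (running +12.3929)
  i=4: -1.4292·-0.2884 − -2.5089·1.7943 = +4.9139 (running +17.3069)
  i=5: -2.5089·-1.5371 − -0.0874·-0.2884 = +3.8312 (running +21.1380)
  i=6: -0.0874·-1.3089 − 1.2605·-1.5371 = +2.0519 (running +23.1899)
  i=7: 1.2605·0.6056 − 2.9153·-1.3089 = +4.5790 (running +27.7689)
  i=8: 2.9153·2.7487 − 2.5983·0.6056 = +6.4396 (running +34.2085)
Area = |Σ|/2 = |34.2085|/2 = 17.1043

Area at t=0.826: 17.1043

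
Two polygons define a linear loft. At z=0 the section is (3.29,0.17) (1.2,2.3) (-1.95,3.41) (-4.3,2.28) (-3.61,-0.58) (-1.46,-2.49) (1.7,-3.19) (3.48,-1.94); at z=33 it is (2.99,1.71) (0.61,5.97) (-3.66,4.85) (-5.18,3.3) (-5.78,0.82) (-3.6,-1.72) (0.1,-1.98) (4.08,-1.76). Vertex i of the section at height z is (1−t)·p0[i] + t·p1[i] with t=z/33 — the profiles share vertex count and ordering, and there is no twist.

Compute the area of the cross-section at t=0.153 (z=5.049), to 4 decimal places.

Area at t=0.153: 37.1250

Cross-section at t=0.153: each vertex is (1-t)·p0[i] + t·p1[i].
  v1: (1-0.153)·(3.29,0.17) + 0.153·(2.99,1.71) = (3.2441,0.4056)
  v2: (1-0.153)·(1.2,2.3) + 0.153·(0.61,5.97) = (1.1097,2.8615)
  v3: (1-0.153)·(-1.95,3.41) + 0.153·(-3.66,4.85) = (-2.2116,3.6303)
  v4: (1-0.153)·(-4.3,2.28) + 0.153·(-5.18,3.3) = (-4.4346,2.4361)
  v5: (1-0.153)·(-3.61,-0.58) + 0.153·(-5.78,0.82) = (-3.9420,-0.3658)
  v6: (1-0.153)·(-1.46,-2.49) + 0.153·(-3.6,-1.72) = (-1.7874,-2.3722)
  v7: (1-0.153)·(1.7,-3.19) + 0.153·(0.1,-1.98) = (1.4552,-3.0049)
  v8: (1-0.153)·(3.48,-1.94) + 0.153·(4.08,-1.76) = (3.5718,-1.9125)
Shoelace sum Σ(x_i·y_{i+1} − x_{i+1}·y_i):
  i=1: 3.2441·2.8615 − 1.1097·0.4056 = +8.8329 (running +8.8329)
  i=2: 1.1097·3.6303 − -2.2116·2.8615 = +10.3573 (running +19.1902)
  i=3: -2.2116·2.4361 − -4.4346·3.6303 = +10.7115 (running +29.9017)
  i=4: -4.4346·-0.3658 − -3.9420·2.4361 = +11.2252 (running +41.1268)
  i=5: -3.9420·-2.3722 − -1.7874·-0.3658 = +8.6974 (running +49.8242)
  i=6: -1.7874·-3.0049 − 1.4552·-2.3722 = +8.8230 (running +58.6472)
  i=7: 1.4552·-1.9125 − 3.5718·-3.0049 = +7.9498 (running +66.5970)
  i=8: 3.5718·0.4056 − 3.2441·-1.9125 = +7.6530 (running +74.2500)
Area = |Σ|/2 = |74.2500|/2 = 37.1250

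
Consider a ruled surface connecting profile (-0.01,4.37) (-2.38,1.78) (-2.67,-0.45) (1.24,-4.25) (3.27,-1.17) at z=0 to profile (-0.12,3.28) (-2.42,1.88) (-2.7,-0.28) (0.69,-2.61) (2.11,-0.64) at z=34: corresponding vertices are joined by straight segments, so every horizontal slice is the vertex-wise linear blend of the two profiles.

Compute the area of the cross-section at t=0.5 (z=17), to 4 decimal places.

Area at t=0.5: 21.4981

Cross-section at t=0.5: each vertex is (1-t)·p0[i] + t·p1[i].
  v1: (1-0.5)·(-0.01,4.37) + 0.5·(-0.12,3.28) = (-0.0650,3.8250)
  v2: (1-0.5)·(-2.38,1.78) + 0.5·(-2.42,1.88) = (-2.4000,1.8300)
  v3: (1-0.5)·(-2.67,-0.45) + 0.5·(-2.7,-0.28) = (-2.6850,-0.3650)
  v4: (1-0.5)·(1.24,-4.25) + 0.5·(0.69,-2.61) = (0.9650,-3.4300)
  v5: (1-0.5)·(3.27,-1.17) + 0.5·(2.11,-0.64) = (2.6900,-0.9050)
Shoelace sum Σ(x_i·y_{i+1} − x_{i+1}·y_i):
  i=1: -0.0650·1.8300 − -2.4000·3.8250 = +9.0610 (running +9.0610)
  i=2: -2.4000·-0.3650 − -2.6850·1.8300 = +5.7896 (running +14.8506)
  i=3: -2.6850·-3.4300 − 0.9650·-0.3650 = +9.5618 (running +24.4124)
  i=4: 0.9650·-0.9050 − 2.6900·-3.4300 = +8.3534 (running +32.7657)
  i=5: 2.6900·3.8250 − -0.0650·-0.9050 = +10.2304 (running +42.9962)
Area = |Σ|/2 = |42.9962|/2 = 21.4981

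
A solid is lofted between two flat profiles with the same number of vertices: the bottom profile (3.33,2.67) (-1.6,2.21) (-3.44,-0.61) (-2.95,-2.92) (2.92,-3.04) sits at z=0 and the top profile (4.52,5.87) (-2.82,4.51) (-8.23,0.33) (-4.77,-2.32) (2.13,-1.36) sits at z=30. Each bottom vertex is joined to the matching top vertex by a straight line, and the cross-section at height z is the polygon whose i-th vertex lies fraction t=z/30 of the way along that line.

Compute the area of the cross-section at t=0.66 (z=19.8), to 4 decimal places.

Area at t=0.66: 50.8113

Cross-section at t=0.66: each vertex is (1-t)·p0[i] + t·p1[i].
  v1: (1-0.66)·(3.33,2.67) + 0.66·(4.52,5.87) = (4.1154,4.7820)
  v2: (1-0.66)·(-1.6,2.21) + 0.66·(-2.82,4.51) = (-2.4052,3.7280)
  v3: (1-0.66)·(-3.44,-0.61) + 0.66·(-8.23,0.33) = (-6.6014,0.0104)
  v4: (1-0.66)·(-2.95,-2.92) + 0.66·(-4.77,-2.32) = (-4.1512,-2.5240)
  v5: (1-0.66)·(2.92,-3.04) + 0.66·(2.13,-1.36) = (2.3986,-1.9312)
Shoelace sum Σ(x_i·y_{i+1} − x_{i+1}·y_i):
  i=1: 4.1154·3.7280 − -2.4052·4.7820 = +26.8439 (running +26.8439)
  i=2: -2.4052·0.0104 − -6.6014·3.7280 = +24.5850 (running +51.4289)
  i=3: -6.6014·-2.5240 − -4.1512·0.0104 = +16.7051 (running +68.1340)
  i=4: -4.1512·-1.9312 − 2.3986·-2.5240 = +14.0709 (running +82.2049)
  i=5: 2.3986·4.7820 − 4.1154·-1.9312 = +19.4178 (running +101.6226)
Area = |Σ|/2 = |101.6226|/2 = 50.8113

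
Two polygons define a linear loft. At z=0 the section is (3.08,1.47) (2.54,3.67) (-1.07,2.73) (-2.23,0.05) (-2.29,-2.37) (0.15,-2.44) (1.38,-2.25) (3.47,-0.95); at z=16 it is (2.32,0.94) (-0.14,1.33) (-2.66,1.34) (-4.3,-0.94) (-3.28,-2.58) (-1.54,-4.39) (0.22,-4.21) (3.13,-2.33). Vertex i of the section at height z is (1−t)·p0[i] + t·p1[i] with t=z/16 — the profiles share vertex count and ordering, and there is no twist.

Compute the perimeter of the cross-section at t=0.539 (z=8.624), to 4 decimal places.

Cross-section at t=0.539: each vertex is (1-t)·p0[i] + t·p1[i].
  v1: (1-0.539)·(3.08,1.47) + 0.539·(2.32,0.94) = (2.6704,1.1843)
  v2: (1-0.539)·(2.54,3.67) + 0.539·(-0.14,1.33) = (1.0955,2.4087)
  v3: (1-0.539)·(-1.07,2.73) + 0.539·(-2.66,1.34) = (-1.9270,1.9808)
  v4: (1-0.539)·(-2.23,0.05) + 0.539·(-4.3,-0.94) = (-3.3457,-0.4836)
  v5: (1-0.539)·(-2.29,-2.37) + 0.539·(-3.28,-2.58) = (-2.8236,-2.4832)
  v6: (1-0.539)·(0.15,-2.44) + 0.539·(-1.54,-4.39) = (-0.7609,-3.4910)
  v7: (1-0.539)·(1.38,-2.25) + 0.539·(0.22,-4.21) = (0.7548,-3.3064)
  v8: (1-0.539)·(3.47,-0.95) + 0.539·(3.13,-2.33) = (3.2867,-1.6938)
Perimeter = Σ |v_{i+1} − v_i|:
  edge 1→2: √(-1.5749² + 1.2244²) = 1.9949 (running 1.9949)
  edge 2→3: √(-3.0225² + -0.4279²) = 3.0526 (running 5.0475)
  edge 3→4: √(-1.4187² + -2.4644²) = 2.8436 (running 7.8911)
  edge 4→5: √(0.5221² + -1.9996²) = 2.0666 (running 9.9577)
  edge 5→6: √(2.0627² + -1.0079²) = 2.2958 (running 12.2535)
  edge 6→7: √(1.5157² + 0.1846²) = 1.5269 (running 13.7803)
  edge 7→8: √(2.5320² + 1.6126²) = 3.0019 (running 16.7822)
  edge 8→1: √(-0.6164² + 2.8781²) = 2.9434 (running 19.7257)
Perimeter = 19.7257

Perimeter at t=0.539: 19.7257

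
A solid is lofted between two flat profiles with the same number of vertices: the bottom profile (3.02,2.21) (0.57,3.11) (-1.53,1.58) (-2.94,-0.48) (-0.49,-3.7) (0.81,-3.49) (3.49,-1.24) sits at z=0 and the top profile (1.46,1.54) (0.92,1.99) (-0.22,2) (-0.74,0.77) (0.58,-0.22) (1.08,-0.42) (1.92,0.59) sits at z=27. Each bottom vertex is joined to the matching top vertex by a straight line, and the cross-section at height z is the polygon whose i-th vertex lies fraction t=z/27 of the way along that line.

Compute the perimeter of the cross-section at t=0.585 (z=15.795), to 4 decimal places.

Cross-section at t=0.585: each vertex is (1-t)·p0[i] + t·p1[i].
  v1: (1-0.585)·(3.02,2.21) + 0.585·(1.46,1.54) = (2.1074,1.8180)
  v2: (1-0.585)·(0.57,3.11) + 0.585·(0.92,1.99) = (0.7748,2.4548)
  v3: (1-0.585)·(-1.53,1.58) + 0.585·(-0.22,2) = (-0.7636,1.8257)
  v4: (1-0.585)·(-2.94,-0.48) + 0.585·(-0.74,0.77) = (-1.6530,0.2512)
  v5: (1-0.585)·(-0.49,-3.7) + 0.585·(0.58,-0.22) = (0.1359,-1.6642)
  v6: (1-0.585)·(0.81,-3.49) + 0.585·(1.08,-0.42) = (0.9680,-1.6941)
  v7: (1-0.585)·(3.49,-1.24) + 0.585·(1.92,0.59) = (2.5716,-0.1695)
Perimeter = Σ |v_{i+1} − v_i|:
  edge 1→2: √(-1.3327² + 0.6368²) = 1.4770 (running 1.4770)
  edge 2→3: √(-1.5384² + -0.6291²) = 1.6621 (running 3.1390)
  edge 3→4: √(-0.8894² + -1.5744²) = 1.8083 (running 4.9473)
  edge 4→5: √(1.7890² + -1.9155²) = 2.6209 (running 7.5682)
  edge 5→6: √(0.8320² + -0.0298²) = 0.8325 (running 8.4008)
  edge 6→7: √(1.6036² + 1.5246²) = 2.2127 (running 10.6134)
  edge 7→1: √(-0.4642² + 1.9875²) = 2.0410 (running 12.6544)
Perimeter = 12.6544

Perimeter at t=0.585: 12.6544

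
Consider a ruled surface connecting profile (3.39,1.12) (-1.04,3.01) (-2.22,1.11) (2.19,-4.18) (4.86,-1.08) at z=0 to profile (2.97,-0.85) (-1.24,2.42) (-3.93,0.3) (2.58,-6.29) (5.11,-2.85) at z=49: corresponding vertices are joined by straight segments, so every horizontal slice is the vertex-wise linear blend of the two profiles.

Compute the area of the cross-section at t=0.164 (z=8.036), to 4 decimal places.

Area at t=0.164: 26.7155

Cross-section at t=0.164: each vertex is (1-t)·p0[i] + t·p1[i].
  v1: (1-0.164)·(3.39,1.12) + 0.164·(2.97,-0.85) = (3.3211,0.7969)
  v2: (1-0.164)·(-1.04,3.01) + 0.164·(-1.24,2.42) = (-1.0728,2.9132)
  v3: (1-0.164)·(-2.22,1.11) + 0.164·(-3.93,0.3) = (-2.5004,0.9772)
  v4: (1-0.164)·(2.19,-4.18) + 0.164·(2.58,-6.29) = (2.2540,-4.5260)
  v5: (1-0.164)·(4.86,-1.08) + 0.164·(5.11,-2.85) = (4.9010,-1.3703)
Shoelace sum Σ(x_i·y_{i+1} − x_{i+1}·y_i):
  i=1: 3.3211·2.9132 − -1.0728·0.7969 = +10.5302 (running +10.5302)
  i=2: -1.0728·0.9772 − -2.5004·2.9132 = +6.2361 (running +16.7662)
  i=3: -2.5004·-4.5260 − 2.2540·0.9772 = +9.1146 (running +25.8809)
  i=4: 2.2540·-1.3703 − 4.9010·-4.5260 = +19.0936 (running +44.9744)
  i=5: 4.9010·0.7969 − 3.3211·-1.3703 = +8.4566 (running +53.4310)
Area = |Σ|/2 = |53.4310|/2 = 26.7155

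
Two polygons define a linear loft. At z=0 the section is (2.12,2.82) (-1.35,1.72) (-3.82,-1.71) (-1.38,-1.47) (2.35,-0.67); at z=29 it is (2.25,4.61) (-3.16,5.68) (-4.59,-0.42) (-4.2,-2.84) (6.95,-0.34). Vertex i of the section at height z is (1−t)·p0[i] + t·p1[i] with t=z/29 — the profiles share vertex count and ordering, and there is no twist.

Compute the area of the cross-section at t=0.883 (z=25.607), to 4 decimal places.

Cross-section at t=0.883: each vertex is (1-t)·p0[i] + t·p1[i].
  v1: (1-0.883)·(2.12,2.82) + 0.883·(2.25,4.61) = (2.2348,4.4006)
  v2: (1-0.883)·(-1.35,1.72) + 0.883·(-3.16,5.68) = (-2.9482,5.2167)
  v3: (1-0.883)·(-3.82,-1.71) + 0.883·(-4.59,-0.42) = (-4.4999,-0.5709)
  v4: (1-0.883)·(-1.38,-1.47) + 0.883·(-4.2,-2.84) = (-3.8701,-2.6797)
  v5: (1-0.883)·(2.35,-0.67) + 0.883·(6.95,-0.34) = (6.4118,-0.3786)
Shoelace sum Σ(x_i·y_{i+1} − x_{i+1}·y_i):
  i=1: 2.2348·5.2167 − -2.9482·4.4006 = +24.6321 (running +24.6321)
  i=2: -2.9482·-0.5709 − -4.4999·5.2167 = +25.1578 (running +49.7899)
  i=3: -4.4999·-2.6797 − -3.8701·-0.5709 = +9.8489 (running +59.6388)
  i=4: -3.8701·-0.3786 − 6.4118·-2.6797 = +18.6470 (running +78.2858)
  i=5: 6.4118·4.4006 − 2.2348·-0.3786 = +29.0617 (running +107.3475)
Area = |Σ|/2 = |107.3475|/2 = 53.6738

Area at t=0.883: 53.6738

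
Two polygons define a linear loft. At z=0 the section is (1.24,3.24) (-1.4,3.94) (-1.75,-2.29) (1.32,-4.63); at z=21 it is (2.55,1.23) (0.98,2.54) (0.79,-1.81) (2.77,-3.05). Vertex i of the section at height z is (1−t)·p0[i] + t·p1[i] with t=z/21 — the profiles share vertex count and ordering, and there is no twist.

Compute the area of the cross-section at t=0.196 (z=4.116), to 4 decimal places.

Cross-section at t=0.196: each vertex is (1-t)·p0[i] + t·p1[i].
  v1: (1-0.196)·(1.24,3.24) + 0.196·(2.55,1.23) = (1.4968,2.8460)
  v2: (1-0.196)·(-1.4,3.94) + 0.196·(0.98,2.54) = (-0.9335,3.6656)
  v3: (1-0.196)·(-1.75,-2.29) + 0.196·(0.79,-1.81) = (-1.2522,-2.1959)
  v4: (1-0.196)·(1.32,-4.63) + 0.196·(2.77,-3.05) = (1.6042,-4.3203)
Shoelace sum Σ(x_i·y_{i+1} − x_{i+1}·y_i):
  i=1: 1.4968·3.6656 − -0.9335·2.8460 = +8.1434 (running +8.1434)
  i=2: -0.9335·-2.1959 − -1.2522·3.6656 = +6.6399 (running +14.7832)
  i=3: -1.2522·-4.3203 − 1.6042·-2.1959 = +8.9324 (running +23.7156)
  i=4: 1.6042·2.8460 − 1.4968·-4.3203 = +11.0321 (running +34.7477)
Area = |Σ|/2 = |34.7477|/2 = 17.3739

Area at t=0.196: 17.3739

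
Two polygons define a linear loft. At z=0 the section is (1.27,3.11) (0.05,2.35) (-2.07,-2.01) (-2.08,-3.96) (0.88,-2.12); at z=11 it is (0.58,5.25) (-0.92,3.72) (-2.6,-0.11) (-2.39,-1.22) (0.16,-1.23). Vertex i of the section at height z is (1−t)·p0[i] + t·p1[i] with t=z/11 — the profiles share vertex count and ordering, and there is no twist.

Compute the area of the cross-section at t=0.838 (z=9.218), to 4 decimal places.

Area at t=0.838: 12.2310

Cross-section at t=0.838: each vertex is (1-t)·p0[i] + t·p1[i].
  v1: (1-0.838)·(1.27,3.11) + 0.838·(0.58,5.25) = (0.6918,4.9033)
  v2: (1-0.838)·(0.05,2.35) + 0.838·(-0.92,3.72) = (-0.7629,3.4981)
  v3: (1-0.838)·(-2.07,-2.01) + 0.838·(-2.6,-0.11) = (-2.5141,-0.4178)
  v4: (1-0.838)·(-2.08,-3.96) + 0.838·(-2.39,-1.22) = (-2.3398,-1.6639)
  v5: (1-0.838)·(0.88,-2.12) + 0.838·(0.16,-1.23) = (0.2766,-1.3742)
Shoelace sum Σ(x_i·y_{i+1} − x_{i+1}·y_i):
  i=1: 0.6918·3.4981 − -0.7629·4.9033 = +6.1604 (running +6.1604)
  i=2: -0.7629·-0.4178 − -2.5141·3.4981 = +9.1133 (running +15.2738)
  i=3: -2.5141·-1.6639 − -2.3398·-0.4178 = +3.2057 (running +18.4794)
  i=4: -2.3398·-1.3742 − 0.2766·-1.6639 = +3.6756 (running +22.1550)
  i=5: 0.2766·4.9033 − 0.6918·-1.3742 = +2.3071 (running +24.4621)
Area = |Σ|/2 = |24.4621|/2 = 12.2310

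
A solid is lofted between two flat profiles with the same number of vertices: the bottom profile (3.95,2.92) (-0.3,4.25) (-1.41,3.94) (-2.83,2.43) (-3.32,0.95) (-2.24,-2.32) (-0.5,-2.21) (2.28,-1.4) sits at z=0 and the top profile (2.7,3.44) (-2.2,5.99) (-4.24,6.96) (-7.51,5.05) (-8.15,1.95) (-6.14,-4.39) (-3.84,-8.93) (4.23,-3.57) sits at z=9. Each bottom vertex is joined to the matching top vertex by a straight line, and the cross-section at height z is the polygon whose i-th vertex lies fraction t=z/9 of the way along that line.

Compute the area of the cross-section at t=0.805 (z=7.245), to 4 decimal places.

Area at t=0.805: 103.1483

Cross-section at t=0.805: each vertex is (1-t)·p0[i] + t·p1[i].
  v1: (1-0.805)·(3.95,2.92) + 0.805·(2.7,3.44) = (2.9438,3.3386)
  v2: (1-0.805)·(-0.3,4.25) + 0.805·(-2.2,5.99) = (-1.8295,5.6507)
  v3: (1-0.805)·(-1.41,3.94) + 0.805·(-4.24,6.96) = (-3.6882,6.3711)
  v4: (1-0.805)·(-2.83,2.43) + 0.805·(-7.51,5.05) = (-6.5974,4.5391)
  v5: (1-0.805)·(-3.32,0.95) + 0.805·(-8.15,1.95) = (-7.2081,1.7550)
  v6: (1-0.805)·(-2.24,-2.32) + 0.805·(-6.14,-4.39) = (-5.3795,-3.9863)
  v7: (1-0.805)·(-0.5,-2.21) + 0.805·(-3.84,-8.93) = (-3.1887,-7.6196)
  v8: (1-0.805)·(2.28,-1.4) + 0.805·(4.23,-3.57) = (3.8498,-3.1468)
Shoelace sum Σ(x_i·y_{i+1} − x_{i+1}·y_i):
  i=1: 2.9438·5.6507 − -1.8295·3.3386 = +22.7422 (running +22.7422)
  i=2: -1.8295·6.3711 − -3.6882·5.6507 = +9.1847 (running +31.9269)
  i=3: -3.6882·4.5391 − -6.5974·6.3711 = +25.2918 (running +57.2187)
  i=4: -6.5974·1.7550 − -7.2081·4.5391 = +21.1401 (running +78.3588)
  i=5: -7.2081·-3.9863 − -5.3795·1.7550 = +38.1752 (running +116.5340)
  i=6: -5.3795·-7.6196 − -3.1887·-3.9863 = +28.2784 (running +144.8124)
  i=7: -3.1887·-3.1468 − 3.8498·-7.6196 = +39.3679 (running +184.1803)
  i=8: 3.8498·3.3386 − 2.9438·-3.1468 = +22.1163 (running +206.2966)
Area = |Σ|/2 = |206.2966|/2 = 103.1483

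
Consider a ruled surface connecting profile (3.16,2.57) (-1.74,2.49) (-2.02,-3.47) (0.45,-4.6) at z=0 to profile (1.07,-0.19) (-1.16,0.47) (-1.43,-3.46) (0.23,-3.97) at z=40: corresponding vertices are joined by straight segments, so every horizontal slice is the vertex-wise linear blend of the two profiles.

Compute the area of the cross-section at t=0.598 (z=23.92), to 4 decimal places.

Area at t=0.598: 13.5987

Cross-section at t=0.598: each vertex is (1-t)·p0[i] + t·p1[i].
  v1: (1-0.598)·(3.16,2.57) + 0.598·(1.07,-0.19) = (1.9102,0.9195)
  v2: (1-0.598)·(-1.74,2.49) + 0.598·(-1.16,0.47) = (-1.3932,1.2820)
  v3: (1-0.598)·(-2.02,-3.47) + 0.598·(-1.43,-3.46) = (-1.6672,-3.4640)
  v4: (1-0.598)·(0.45,-4.6) + 0.598·(0.23,-3.97) = (0.3184,-4.2233)
Shoelace sum Σ(x_i·y_{i+1} − x_{i+1}·y_i):
  i=1: 1.9102·1.2820 − -1.3932·0.9195 = +3.7300 (running +3.7300)
  i=2: -1.3932·-3.4640 − -1.6672·1.2820 = +6.9633 (running +10.6933)
  i=3: -1.6672·-4.2233 − 0.3184·-3.4640 = +8.1440 (running +18.8373)
  i=4: 0.3184·0.9195 − 1.9102·-4.2233 = +8.3600 (running +27.1973)
Area = |Σ|/2 = |27.1973|/2 = 13.5987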